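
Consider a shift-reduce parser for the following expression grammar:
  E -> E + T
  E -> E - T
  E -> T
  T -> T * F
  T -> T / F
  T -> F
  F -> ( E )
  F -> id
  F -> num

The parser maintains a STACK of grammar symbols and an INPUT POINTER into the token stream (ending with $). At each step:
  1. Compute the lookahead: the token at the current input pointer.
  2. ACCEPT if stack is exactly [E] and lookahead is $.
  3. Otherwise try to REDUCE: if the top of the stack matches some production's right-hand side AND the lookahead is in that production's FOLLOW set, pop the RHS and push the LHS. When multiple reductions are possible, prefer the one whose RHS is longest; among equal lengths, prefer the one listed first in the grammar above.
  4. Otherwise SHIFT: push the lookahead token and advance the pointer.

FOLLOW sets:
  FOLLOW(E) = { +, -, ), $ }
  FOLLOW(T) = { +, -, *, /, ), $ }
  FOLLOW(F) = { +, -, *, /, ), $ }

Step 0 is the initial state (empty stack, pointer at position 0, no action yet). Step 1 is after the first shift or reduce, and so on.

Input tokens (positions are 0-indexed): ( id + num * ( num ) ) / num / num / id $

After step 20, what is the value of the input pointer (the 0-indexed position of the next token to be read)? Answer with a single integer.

Step 1: shift (. Stack=[(] ptr=1 lookahead=id remaining=[id + num * ( num ) ) / num / num / id $]
Step 2: shift id. Stack=[( id] ptr=2 lookahead=+ remaining=[+ num * ( num ) ) / num / num / id $]
Step 3: reduce F->id. Stack=[( F] ptr=2 lookahead=+ remaining=[+ num * ( num ) ) / num / num / id $]
Step 4: reduce T->F. Stack=[( T] ptr=2 lookahead=+ remaining=[+ num * ( num ) ) / num / num / id $]
Step 5: reduce E->T. Stack=[( E] ptr=2 lookahead=+ remaining=[+ num * ( num ) ) / num / num / id $]
Step 6: shift +. Stack=[( E +] ptr=3 lookahead=num remaining=[num * ( num ) ) / num / num / id $]
Step 7: shift num. Stack=[( E + num] ptr=4 lookahead=* remaining=[* ( num ) ) / num / num / id $]
Step 8: reduce F->num. Stack=[( E + F] ptr=4 lookahead=* remaining=[* ( num ) ) / num / num / id $]
Step 9: reduce T->F. Stack=[( E + T] ptr=4 lookahead=* remaining=[* ( num ) ) / num / num / id $]
Step 10: shift *. Stack=[( E + T *] ptr=5 lookahead=( remaining=[( num ) ) / num / num / id $]
Step 11: shift (. Stack=[( E + T * (] ptr=6 lookahead=num remaining=[num ) ) / num / num / id $]
Step 12: shift num. Stack=[( E + T * ( num] ptr=7 lookahead=) remaining=[) ) / num / num / id $]
Step 13: reduce F->num. Stack=[( E + T * ( F] ptr=7 lookahead=) remaining=[) ) / num / num / id $]
Step 14: reduce T->F. Stack=[( E + T * ( T] ptr=7 lookahead=) remaining=[) ) / num / num / id $]
Step 15: reduce E->T. Stack=[( E + T * ( E] ptr=7 lookahead=) remaining=[) ) / num / num / id $]
Step 16: shift ). Stack=[( E + T * ( E )] ptr=8 lookahead=) remaining=[) / num / num / id $]
Step 17: reduce F->( E ). Stack=[( E + T * F] ptr=8 lookahead=) remaining=[) / num / num / id $]
Step 18: reduce T->T * F. Stack=[( E + T] ptr=8 lookahead=) remaining=[) / num / num / id $]
Step 19: reduce E->E + T. Stack=[( E] ptr=8 lookahead=) remaining=[) / num / num / id $]
Step 20: shift ). Stack=[( E )] ptr=9 lookahead=/ remaining=[/ num / num / id $]

Answer: 9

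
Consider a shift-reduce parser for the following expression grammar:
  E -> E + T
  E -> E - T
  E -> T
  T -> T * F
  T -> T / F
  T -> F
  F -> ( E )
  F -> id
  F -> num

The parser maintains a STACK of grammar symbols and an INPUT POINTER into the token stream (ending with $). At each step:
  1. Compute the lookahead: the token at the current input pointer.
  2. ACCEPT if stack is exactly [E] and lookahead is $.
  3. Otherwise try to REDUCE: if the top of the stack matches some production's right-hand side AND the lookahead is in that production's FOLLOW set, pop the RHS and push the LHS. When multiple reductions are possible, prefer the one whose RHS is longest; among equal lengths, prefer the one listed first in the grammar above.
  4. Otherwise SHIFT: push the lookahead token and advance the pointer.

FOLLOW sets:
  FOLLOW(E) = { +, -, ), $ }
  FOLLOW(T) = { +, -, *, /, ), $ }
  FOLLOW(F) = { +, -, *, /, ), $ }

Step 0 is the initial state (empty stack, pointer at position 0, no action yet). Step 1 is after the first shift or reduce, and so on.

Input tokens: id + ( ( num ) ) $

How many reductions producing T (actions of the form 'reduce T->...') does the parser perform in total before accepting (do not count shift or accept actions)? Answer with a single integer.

Answer: 4

Derivation:
Step 1: shift id. Stack=[id] ptr=1 lookahead=+ remaining=[+ ( ( num ) ) $]
Step 2: reduce F->id. Stack=[F] ptr=1 lookahead=+ remaining=[+ ( ( num ) ) $]
Step 3: reduce T->F. Stack=[T] ptr=1 lookahead=+ remaining=[+ ( ( num ) ) $]
Step 4: reduce E->T. Stack=[E] ptr=1 lookahead=+ remaining=[+ ( ( num ) ) $]
Step 5: shift +. Stack=[E +] ptr=2 lookahead=( remaining=[( ( num ) ) $]
Step 6: shift (. Stack=[E + (] ptr=3 lookahead=( remaining=[( num ) ) $]
Step 7: shift (. Stack=[E + ( (] ptr=4 lookahead=num remaining=[num ) ) $]
Step 8: shift num. Stack=[E + ( ( num] ptr=5 lookahead=) remaining=[) ) $]
Step 9: reduce F->num. Stack=[E + ( ( F] ptr=5 lookahead=) remaining=[) ) $]
Step 10: reduce T->F. Stack=[E + ( ( T] ptr=5 lookahead=) remaining=[) ) $]
Step 11: reduce E->T. Stack=[E + ( ( E] ptr=5 lookahead=) remaining=[) ) $]
Step 12: shift ). Stack=[E + ( ( E )] ptr=6 lookahead=) remaining=[) $]
Step 13: reduce F->( E ). Stack=[E + ( F] ptr=6 lookahead=) remaining=[) $]
Step 14: reduce T->F. Stack=[E + ( T] ptr=6 lookahead=) remaining=[) $]
Step 15: reduce E->T. Stack=[E + ( E] ptr=6 lookahead=) remaining=[) $]
Step 16: shift ). Stack=[E + ( E )] ptr=7 lookahead=$ remaining=[$]
Step 17: reduce F->( E ). Stack=[E + F] ptr=7 lookahead=$ remaining=[$]
Step 18: reduce T->F. Stack=[E + T] ptr=7 lookahead=$ remaining=[$]
Step 19: reduce E->E + T. Stack=[E] ptr=7 lookahead=$ remaining=[$]
Step 20: accept. Stack=[E] ptr=7 lookahead=$ remaining=[$]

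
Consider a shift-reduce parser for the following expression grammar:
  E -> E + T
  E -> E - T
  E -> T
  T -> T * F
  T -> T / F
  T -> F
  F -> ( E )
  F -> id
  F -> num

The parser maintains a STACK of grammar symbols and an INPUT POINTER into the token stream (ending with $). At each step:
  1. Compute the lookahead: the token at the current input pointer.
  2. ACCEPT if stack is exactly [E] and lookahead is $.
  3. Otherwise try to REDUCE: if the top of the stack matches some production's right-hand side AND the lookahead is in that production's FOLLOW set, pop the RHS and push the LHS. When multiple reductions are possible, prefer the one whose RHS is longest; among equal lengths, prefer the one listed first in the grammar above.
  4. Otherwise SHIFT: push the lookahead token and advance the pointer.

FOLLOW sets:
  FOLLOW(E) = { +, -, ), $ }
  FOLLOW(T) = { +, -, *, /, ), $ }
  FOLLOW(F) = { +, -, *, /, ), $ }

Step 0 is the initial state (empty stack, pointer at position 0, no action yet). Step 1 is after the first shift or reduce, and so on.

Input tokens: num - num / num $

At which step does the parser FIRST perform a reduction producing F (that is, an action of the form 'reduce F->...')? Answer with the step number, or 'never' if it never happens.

Step 1: shift num. Stack=[num] ptr=1 lookahead=- remaining=[- num / num $]
Step 2: reduce F->num. Stack=[F] ptr=1 lookahead=- remaining=[- num / num $]

Answer: 2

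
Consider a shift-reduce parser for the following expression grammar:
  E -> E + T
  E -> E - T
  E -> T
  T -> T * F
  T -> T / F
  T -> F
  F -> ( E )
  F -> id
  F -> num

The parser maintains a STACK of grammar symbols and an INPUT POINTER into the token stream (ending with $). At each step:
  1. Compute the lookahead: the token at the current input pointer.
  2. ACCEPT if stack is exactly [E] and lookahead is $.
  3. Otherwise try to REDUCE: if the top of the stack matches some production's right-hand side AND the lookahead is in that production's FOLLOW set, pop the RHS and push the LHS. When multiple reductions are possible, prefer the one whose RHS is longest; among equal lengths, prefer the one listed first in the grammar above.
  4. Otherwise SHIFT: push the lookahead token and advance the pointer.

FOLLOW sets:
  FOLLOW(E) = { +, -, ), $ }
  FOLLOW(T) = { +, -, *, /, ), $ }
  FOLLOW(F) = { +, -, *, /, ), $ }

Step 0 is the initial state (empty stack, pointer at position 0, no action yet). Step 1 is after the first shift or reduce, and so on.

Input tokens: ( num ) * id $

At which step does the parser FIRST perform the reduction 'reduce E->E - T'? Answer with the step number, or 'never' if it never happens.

Step 1: shift (. Stack=[(] ptr=1 lookahead=num remaining=[num ) * id $]
Step 2: shift num. Stack=[( num] ptr=2 lookahead=) remaining=[) * id $]
Step 3: reduce F->num. Stack=[( F] ptr=2 lookahead=) remaining=[) * id $]
Step 4: reduce T->F. Stack=[( T] ptr=2 lookahead=) remaining=[) * id $]
Step 5: reduce E->T. Stack=[( E] ptr=2 lookahead=) remaining=[) * id $]
Step 6: shift ). Stack=[( E )] ptr=3 lookahead=* remaining=[* id $]
Step 7: reduce F->( E ). Stack=[F] ptr=3 lookahead=* remaining=[* id $]
Step 8: reduce T->F. Stack=[T] ptr=3 lookahead=* remaining=[* id $]
Step 9: shift *. Stack=[T *] ptr=4 lookahead=id remaining=[id $]
Step 10: shift id. Stack=[T * id] ptr=5 lookahead=$ remaining=[$]
Step 11: reduce F->id. Stack=[T * F] ptr=5 lookahead=$ remaining=[$]
Step 12: reduce T->T * F. Stack=[T] ptr=5 lookahead=$ remaining=[$]
Step 13: reduce E->T. Stack=[E] ptr=5 lookahead=$ remaining=[$]
Step 14: accept. Stack=[E] ptr=5 lookahead=$ remaining=[$]

Answer: never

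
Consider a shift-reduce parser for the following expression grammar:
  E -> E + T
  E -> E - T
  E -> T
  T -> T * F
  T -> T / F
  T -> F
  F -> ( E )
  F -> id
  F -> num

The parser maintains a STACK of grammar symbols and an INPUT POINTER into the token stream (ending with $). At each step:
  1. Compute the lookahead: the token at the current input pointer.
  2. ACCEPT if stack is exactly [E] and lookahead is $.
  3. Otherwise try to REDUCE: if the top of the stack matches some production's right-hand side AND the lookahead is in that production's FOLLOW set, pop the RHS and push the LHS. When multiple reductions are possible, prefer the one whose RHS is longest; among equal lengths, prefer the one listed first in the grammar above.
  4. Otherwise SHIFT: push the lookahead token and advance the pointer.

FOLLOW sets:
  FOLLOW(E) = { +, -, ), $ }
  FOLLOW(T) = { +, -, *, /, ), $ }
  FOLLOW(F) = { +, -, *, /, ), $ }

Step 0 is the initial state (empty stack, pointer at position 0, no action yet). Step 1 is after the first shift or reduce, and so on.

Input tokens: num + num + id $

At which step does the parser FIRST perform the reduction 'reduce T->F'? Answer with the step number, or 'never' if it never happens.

Answer: 3

Derivation:
Step 1: shift num. Stack=[num] ptr=1 lookahead=+ remaining=[+ num + id $]
Step 2: reduce F->num. Stack=[F] ptr=1 lookahead=+ remaining=[+ num + id $]
Step 3: reduce T->F. Stack=[T] ptr=1 lookahead=+ remaining=[+ num + id $]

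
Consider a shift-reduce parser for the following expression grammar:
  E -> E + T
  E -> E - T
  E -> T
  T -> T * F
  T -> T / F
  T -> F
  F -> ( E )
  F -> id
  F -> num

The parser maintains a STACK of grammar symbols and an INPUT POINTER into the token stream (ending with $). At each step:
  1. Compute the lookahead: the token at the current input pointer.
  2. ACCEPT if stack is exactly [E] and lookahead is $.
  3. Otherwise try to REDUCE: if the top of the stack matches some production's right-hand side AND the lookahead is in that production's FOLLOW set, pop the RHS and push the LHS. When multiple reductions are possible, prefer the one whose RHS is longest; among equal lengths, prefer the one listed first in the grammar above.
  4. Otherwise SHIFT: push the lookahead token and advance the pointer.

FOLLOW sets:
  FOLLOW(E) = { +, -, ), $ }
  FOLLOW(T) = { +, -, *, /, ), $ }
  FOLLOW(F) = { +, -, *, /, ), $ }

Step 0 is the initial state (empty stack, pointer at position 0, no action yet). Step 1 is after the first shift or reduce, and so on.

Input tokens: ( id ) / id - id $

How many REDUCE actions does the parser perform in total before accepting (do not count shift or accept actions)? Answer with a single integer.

Answer: 11

Derivation:
Step 1: shift (. Stack=[(] ptr=1 lookahead=id remaining=[id ) / id - id $]
Step 2: shift id. Stack=[( id] ptr=2 lookahead=) remaining=[) / id - id $]
Step 3: reduce F->id. Stack=[( F] ptr=2 lookahead=) remaining=[) / id - id $]
Step 4: reduce T->F. Stack=[( T] ptr=2 lookahead=) remaining=[) / id - id $]
Step 5: reduce E->T. Stack=[( E] ptr=2 lookahead=) remaining=[) / id - id $]
Step 6: shift ). Stack=[( E )] ptr=3 lookahead=/ remaining=[/ id - id $]
Step 7: reduce F->( E ). Stack=[F] ptr=3 lookahead=/ remaining=[/ id - id $]
Step 8: reduce T->F. Stack=[T] ptr=3 lookahead=/ remaining=[/ id - id $]
Step 9: shift /. Stack=[T /] ptr=4 lookahead=id remaining=[id - id $]
Step 10: shift id. Stack=[T / id] ptr=5 lookahead=- remaining=[- id $]
Step 11: reduce F->id. Stack=[T / F] ptr=5 lookahead=- remaining=[- id $]
Step 12: reduce T->T / F. Stack=[T] ptr=5 lookahead=- remaining=[- id $]
Step 13: reduce E->T. Stack=[E] ptr=5 lookahead=- remaining=[- id $]
Step 14: shift -. Stack=[E -] ptr=6 lookahead=id remaining=[id $]
Step 15: shift id. Stack=[E - id] ptr=7 lookahead=$ remaining=[$]
Step 16: reduce F->id. Stack=[E - F] ptr=7 lookahead=$ remaining=[$]
Step 17: reduce T->F. Stack=[E - T] ptr=7 lookahead=$ remaining=[$]
Step 18: reduce E->E - T. Stack=[E] ptr=7 lookahead=$ remaining=[$]
Step 19: accept. Stack=[E] ptr=7 lookahead=$ remaining=[$]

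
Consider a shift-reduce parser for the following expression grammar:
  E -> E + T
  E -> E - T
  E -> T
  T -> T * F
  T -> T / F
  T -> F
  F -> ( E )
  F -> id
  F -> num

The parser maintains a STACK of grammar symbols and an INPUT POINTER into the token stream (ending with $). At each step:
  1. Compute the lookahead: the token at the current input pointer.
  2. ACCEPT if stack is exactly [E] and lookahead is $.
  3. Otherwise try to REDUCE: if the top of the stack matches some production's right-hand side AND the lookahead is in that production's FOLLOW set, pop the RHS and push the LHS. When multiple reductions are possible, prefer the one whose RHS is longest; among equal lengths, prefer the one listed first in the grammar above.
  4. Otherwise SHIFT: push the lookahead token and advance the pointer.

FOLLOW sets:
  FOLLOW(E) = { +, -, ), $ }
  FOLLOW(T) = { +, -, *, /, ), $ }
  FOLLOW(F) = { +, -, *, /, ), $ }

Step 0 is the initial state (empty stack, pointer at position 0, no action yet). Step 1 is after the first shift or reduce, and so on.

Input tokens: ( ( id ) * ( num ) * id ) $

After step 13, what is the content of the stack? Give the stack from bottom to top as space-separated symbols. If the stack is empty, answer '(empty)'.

Step 1: shift (. Stack=[(] ptr=1 lookahead=( remaining=[( id ) * ( num ) * id ) $]
Step 2: shift (. Stack=[( (] ptr=2 lookahead=id remaining=[id ) * ( num ) * id ) $]
Step 3: shift id. Stack=[( ( id] ptr=3 lookahead=) remaining=[) * ( num ) * id ) $]
Step 4: reduce F->id. Stack=[( ( F] ptr=3 lookahead=) remaining=[) * ( num ) * id ) $]
Step 5: reduce T->F. Stack=[( ( T] ptr=3 lookahead=) remaining=[) * ( num ) * id ) $]
Step 6: reduce E->T. Stack=[( ( E] ptr=3 lookahead=) remaining=[) * ( num ) * id ) $]
Step 7: shift ). Stack=[( ( E )] ptr=4 lookahead=* remaining=[* ( num ) * id ) $]
Step 8: reduce F->( E ). Stack=[( F] ptr=4 lookahead=* remaining=[* ( num ) * id ) $]
Step 9: reduce T->F. Stack=[( T] ptr=4 lookahead=* remaining=[* ( num ) * id ) $]
Step 10: shift *. Stack=[( T *] ptr=5 lookahead=( remaining=[( num ) * id ) $]
Step 11: shift (. Stack=[( T * (] ptr=6 lookahead=num remaining=[num ) * id ) $]
Step 12: shift num. Stack=[( T * ( num] ptr=7 lookahead=) remaining=[) * id ) $]
Step 13: reduce F->num. Stack=[( T * ( F] ptr=7 lookahead=) remaining=[) * id ) $]

Answer: ( T * ( F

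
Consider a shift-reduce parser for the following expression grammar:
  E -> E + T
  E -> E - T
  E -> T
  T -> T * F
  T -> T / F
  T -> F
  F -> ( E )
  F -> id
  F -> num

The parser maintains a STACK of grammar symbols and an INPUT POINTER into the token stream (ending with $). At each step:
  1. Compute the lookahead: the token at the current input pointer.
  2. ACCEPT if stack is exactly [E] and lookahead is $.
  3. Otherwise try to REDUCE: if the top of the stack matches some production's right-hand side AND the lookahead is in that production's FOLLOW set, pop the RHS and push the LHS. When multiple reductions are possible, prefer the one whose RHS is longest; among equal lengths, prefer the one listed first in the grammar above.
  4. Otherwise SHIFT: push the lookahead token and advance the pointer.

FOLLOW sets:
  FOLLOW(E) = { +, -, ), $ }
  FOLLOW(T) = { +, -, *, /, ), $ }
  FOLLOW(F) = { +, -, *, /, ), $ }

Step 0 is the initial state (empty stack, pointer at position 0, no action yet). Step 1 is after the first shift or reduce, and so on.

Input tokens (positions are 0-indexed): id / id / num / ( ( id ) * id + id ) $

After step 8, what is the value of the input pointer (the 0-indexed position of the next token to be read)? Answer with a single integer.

Step 1: shift id. Stack=[id] ptr=1 lookahead=/ remaining=[/ id / num / ( ( id ) * id + id ) $]
Step 2: reduce F->id. Stack=[F] ptr=1 lookahead=/ remaining=[/ id / num / ( ( id ) * id + id ) $]
Step 3: reduce T->F. Stack=[T] ptr=1 lookahead=/ remaining=[/ id / num / ( ( id ) * id + id ) $]
Step 4: shift /. Stack=[T /] ptr=2 lookahead=id remaining=[id / num / ( ( id ) * id + id ) $]
Step 5: shift id. Stack=[T / id] ptr=3 lookahead=/ remaining=[/ num / ( ( id ) * id + id ) $]
Step 6: reduce F->id. Stack=[T / F] ptr=3 lookahead=/ remaining=[/ num / ( ( id ) * id + id ) $]
Step 7: reduce T->T / F. Stack=[T] ptr=3 lookahead=/ remaining=[/ num / ( ( id ) * id + id ) $]
Step 8: shift /. Stack=[T /] ptr=4 lookahead=num remaining=[num / ( ( id ) * id + id ) $]

Answer: 4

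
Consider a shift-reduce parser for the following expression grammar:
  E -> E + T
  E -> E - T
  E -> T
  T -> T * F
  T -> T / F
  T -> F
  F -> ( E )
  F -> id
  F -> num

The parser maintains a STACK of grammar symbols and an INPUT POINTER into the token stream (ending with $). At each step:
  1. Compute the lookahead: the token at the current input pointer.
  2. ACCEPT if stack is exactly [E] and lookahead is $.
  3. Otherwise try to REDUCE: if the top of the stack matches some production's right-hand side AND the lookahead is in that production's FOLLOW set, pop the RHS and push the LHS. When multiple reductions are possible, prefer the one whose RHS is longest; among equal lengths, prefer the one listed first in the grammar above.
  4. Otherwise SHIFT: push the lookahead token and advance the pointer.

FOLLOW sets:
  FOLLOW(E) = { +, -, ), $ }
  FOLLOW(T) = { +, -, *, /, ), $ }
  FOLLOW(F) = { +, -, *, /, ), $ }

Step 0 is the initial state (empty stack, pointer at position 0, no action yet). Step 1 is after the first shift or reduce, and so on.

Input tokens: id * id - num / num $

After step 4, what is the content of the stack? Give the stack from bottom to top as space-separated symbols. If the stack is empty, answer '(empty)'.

Step 1: shift id. Stack=[id] ptr=1 lookahead=* remaining=[* id - num / num $]
Step 2: reduce F->id. Stack=[F] ptr=1 lookahead=* remaining=[* id - num / num $]
Step 3: reduce T->F. Stack=[T] ptr=1 lookahead=* remaining=[* id - num / num $]
Step 4: shift *. Stack=[T *] ptr=2 lookahead=id remaining=[id - num / num $]

Answer: T *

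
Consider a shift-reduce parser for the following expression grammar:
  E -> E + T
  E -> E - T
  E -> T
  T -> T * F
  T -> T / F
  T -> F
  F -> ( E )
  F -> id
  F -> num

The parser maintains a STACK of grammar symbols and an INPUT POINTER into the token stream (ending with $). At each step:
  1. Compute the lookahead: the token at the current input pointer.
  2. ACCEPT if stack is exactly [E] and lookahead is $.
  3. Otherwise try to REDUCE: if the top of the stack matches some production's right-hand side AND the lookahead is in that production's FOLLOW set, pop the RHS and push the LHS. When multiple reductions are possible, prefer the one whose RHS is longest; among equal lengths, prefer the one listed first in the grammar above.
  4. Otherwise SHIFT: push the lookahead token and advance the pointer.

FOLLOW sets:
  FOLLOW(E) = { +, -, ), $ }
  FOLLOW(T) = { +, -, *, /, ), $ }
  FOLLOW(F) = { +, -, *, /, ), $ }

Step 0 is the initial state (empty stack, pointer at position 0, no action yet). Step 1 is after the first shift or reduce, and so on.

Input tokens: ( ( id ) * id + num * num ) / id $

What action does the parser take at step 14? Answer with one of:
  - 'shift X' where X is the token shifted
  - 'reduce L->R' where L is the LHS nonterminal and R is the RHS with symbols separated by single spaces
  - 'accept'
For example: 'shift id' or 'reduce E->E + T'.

Answer: reduce E->T

Derivation:
Step 1: shift (. Stack=[(] ptr=1 lookahead=( remaining=[( id ) * id + num * num ) / id $]
Step 2: shift (. Stack=[( (] ptr=2 lookahead=id remaining=[id ) * id + num * num ) / id $]
Step 3: shift id. Stack=[( ( id] ptr=3 lookahead=) remaining=[) * id + num * num ) / id $]
Step 4: reduce F->id. Stack=[( ( F] ptr=3 lookahead=) remaining=[) * id + num * num ) / id $]
Step 5: reduce T->F. Stack=[( ( T] ptr=3 lookahead=) remaining=[) * id + num * num ) / id $]
Step 6: reduce E->T. Stack=[( ( E] ptr=3 lookahead=) remaining=[) * id + num * num ) / id $]
Step 7: shift ). Stack=[( ( E )] ptr=4 lookahead=* remaining=[* id + num * num ) / id $]
Step 8: reduce F->( E ). Stack=[( F] ptr=4 lookahead=* remaining=[* id + num * num ) / id $]
Step 9: reduce T->F. Stack=[( T] ptr=4 lookahead=* remaining=[* id + num * num ) / id $]
Step 10: shift *. Stack=[( T *] ptr=5 lookahead=id remaining=[id + num * num ) / id $]
Step 11: shift id. Stack=[( T * id] ptr=6 lookahead=+ remaining=[+ num * num ) / id $]
Step 12: reduce F->id. Stack=[( T * F] ptr=6 lookahead=+ remaining=[+ num * num ) / id $]
Step 13: reduce T->T * F. Stack=[( T] ptr=6 lookahead=+ remaining=[+ num * num ) / id $]
Step 14: reduce E->T. Stack=[( E] ptr=6 lookahead=+ remaining=[+ num * num ) / id $]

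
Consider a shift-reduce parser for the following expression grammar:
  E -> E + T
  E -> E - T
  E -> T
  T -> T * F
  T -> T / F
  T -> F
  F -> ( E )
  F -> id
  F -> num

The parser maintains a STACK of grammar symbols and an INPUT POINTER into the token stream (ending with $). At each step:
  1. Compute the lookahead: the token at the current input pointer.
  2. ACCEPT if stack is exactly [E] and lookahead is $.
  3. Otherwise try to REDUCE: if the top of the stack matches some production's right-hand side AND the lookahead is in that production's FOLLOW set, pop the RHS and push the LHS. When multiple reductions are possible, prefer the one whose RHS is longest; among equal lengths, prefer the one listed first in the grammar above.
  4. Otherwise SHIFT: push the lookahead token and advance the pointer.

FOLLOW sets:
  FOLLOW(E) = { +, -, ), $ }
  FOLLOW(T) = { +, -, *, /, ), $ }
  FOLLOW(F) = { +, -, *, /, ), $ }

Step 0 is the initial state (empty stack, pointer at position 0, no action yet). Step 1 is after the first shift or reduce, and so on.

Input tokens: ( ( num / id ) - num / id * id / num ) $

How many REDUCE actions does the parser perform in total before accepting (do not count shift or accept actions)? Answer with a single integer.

Step 1: shift (. Stack=[(] ptr=1 lookahead=( remaining=[( num / id ) - num / id * id / num ) $]
Step 2: shift (. Stack=[( (] ptr=2 lookahead=num remaining=[num / id ) - num / id * id / num ) $]
Step 3: shift num. Stack=[( ( num] ptr=3 lookahead=/ remaining=[/ id ) - num / id * id / num ) $]
Step 4: reduce F->num. Stack=[( ( F] ptr=3 lookahead=/ remaining=[/ id ) - num / id * id / num ) $]
Step 5: reduce T->F. Stack=[( ( T] ptr=3 lookahead=/ remaining=[/ id ) - num / id * id / num ) $]
Step 6: shift /. Stack=[( ( T /] ptr=4 lookahead=id remaining=[id ) - num / id * id / num ) $]
Step 7: shift id. Stack=[( ( T / id] ptr=5 lookahead=) remaining=[) - num / id * id / num ) $]
Step 8: reduce F->id. Stack=[( ( T / F] ptr=5 lookahead=) remaining=[) - num / id * id / num ) $]
Step 9: reduce T->T / F. Stack=[( ( T] ptr=5 lookahead=) remaining=[) - num / id * id / num ) $]
Step 10: reduce E->T. Stack=[( ( E] ptr=5 lookahead=) remaining=[) - num / id * id / num ) $]
Step 11: shift ). Stack=[( ( E )] ptr=6 lookahead=- remaining=[- num / id * id / num ) $]
Step 12: reduce F->( E ). Stack=[( F] ptr=6 lookahead=- remaining=[- num / id * id / num ) $]
Step 13: reduce T->F. Stack=[( T] ptr=6 lookahead=- remaining=[- num / id * id / num ) $]
Step 14: reduce E->T. Stack=[( E] ptr=6 lookahead=- remaining=[- num / id * id / num ) $]
Step 15: shift -. Stack=[( E -] ptr=7 lookahead=num remaining=[num / id * id / num ) $]
Step 16: shift num. Stack=[( E - num] ptr=8 lookahead=/ remaining=[/ id * id / num ) $]
Step 17: reduce F->num. Stack=[( E - F] ptr=8 lookahead=/ remaining=[/ id * id / num ) $]
Step 18: reduce T->F. Stack=[( E - T] ptr=8 lookahead=/ remaining=[/ id * id / num ) $]
Step 19: shift /. Stack=[( E - T /] ptr=9 lookahead=id remaining=[id * id / num ) $]
Step 20: shift id. Stack=[( E - T / id] ptr=10 lookahead=* remaining=[* id / num ) $]
Step 21: reduce F->id. Stack=[( E - T / F] ptr=10 lookahead=* remaining=[* id / num ) $]
Step 22: reduce T->T / F. Stack=[( E - T] ptr=10 lookahead=* remaining=[* id / num ) $]
Step 23: shift *. Stack=[( E - T *] ptr=11 lookahead=id remaining=[id / num ) $]
Step 24: shift id. Stack=[( E - T * id] ptr=12 lookahead=/ remaining=[/ num ) $]
Step 25: reduce F->id. Stack=[( E - T * F] ptr=12 lookahead=/ remaining=[/ num ) $]
Step 26: reduce T->T * F. Stack=[( E - T] ptr=12 lookahead=/ remaining=[/ num ) $]
Step 27: shift /. Stack=[( E - T /] ptr=13 lookahead=num remaining=[num ) $]
Step 28: shift num. Stack=[( E - T / num] ptr=14 lookahead=) remaining=[) $]
Step 29: reduce F->num. Stack=[( E - T / F] ptr=14 lookahead=) remaining=[) $]
Step 30: reduce T->T / F. Stack=[( E - T] ptr=14 lookahead=) remaining=[) $]
Step 31: reduce E->E - T. Stack=[( E] ptr=14 lookahead=) remaining=[) $]
Step 32: shift ). Stack=[( E )] ptr=15 lookahead=$ remaining=[$]
Step 33: reduce F->( E ). Stack=[F] ptr=15 lookahead=$ remaining=[$]
Step 34: reduce T->F. Stack=[T] ptr=15 lookahead=$ remaining=[$]
Step 35: reduce E->T. Stack=[E] ptr=15 lookahead=$ remaining=[$]
Step 36: accept. Stack=[E] ptr=15 lookahead=$ remaining=[$]

Answer: 20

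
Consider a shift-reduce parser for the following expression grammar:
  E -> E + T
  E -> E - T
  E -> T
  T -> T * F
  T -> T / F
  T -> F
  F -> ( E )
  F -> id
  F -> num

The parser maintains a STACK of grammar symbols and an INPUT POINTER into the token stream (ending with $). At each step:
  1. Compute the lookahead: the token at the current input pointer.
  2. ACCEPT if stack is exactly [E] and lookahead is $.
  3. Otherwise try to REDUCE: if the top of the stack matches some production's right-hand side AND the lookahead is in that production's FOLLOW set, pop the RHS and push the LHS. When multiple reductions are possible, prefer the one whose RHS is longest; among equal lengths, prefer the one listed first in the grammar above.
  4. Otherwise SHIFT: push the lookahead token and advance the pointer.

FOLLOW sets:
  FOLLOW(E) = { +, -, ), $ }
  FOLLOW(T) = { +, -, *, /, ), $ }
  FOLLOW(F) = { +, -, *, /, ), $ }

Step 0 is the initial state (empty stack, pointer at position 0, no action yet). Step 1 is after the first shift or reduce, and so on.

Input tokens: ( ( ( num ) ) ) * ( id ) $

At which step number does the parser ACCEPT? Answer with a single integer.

Answer: 29

Derivation:
Step 1: shift (. Stack=[(] ptr=1 lookahead=( remaining=[( ( num ) ) ) * ( id ) $]
Step 2: shift (. Stack=[( (] ptr=2 lookahead=( remaining=[( num ) ) ) * ( id ) $]
Step 3: shift (. Stack=[( ( (] ptr=3 lookahead=num remaining=[num ) ) ) * ( id ) $]
Step 4: shift num. Stack=[( ( ( num] ptr=4 lookahead=) remaining=[) ) ) * ( id ) $]
Step 5: reduce F->num. Stack=[( ( ( F] ptr=4 lookahead=) remaining=[) ) ) * ( id ) $]
Step 6: reduce T->F. Stack=[( ( ( T] ptr=4 lookahead=) remaining=[) ) ) * ( id ) $]
Step 7: reduce E->T. Stack=[( ( ( E] ptr=4 lookahead=) remaining=[) ) ) * ( id ) $]
Step 8: shift ). Stack=[( ( ( E )] ptr=5 lookahead=) remaining=[) ) * ( id ) $]
Step 9: reduce F->( E ). Stack=[( ( F] ptr=5 lookahead=) remaining=[) ) * ( id ) $]
Step 10: reduce T->F. Stack=[( ( T] ptr=5 lookahead=) remaining=[) ) * ( id ) $]
Step 11: reduce E->T. Stack=[( ( E] ptr=5 lookahead=) remaining=[) ) * ( id ) $]
Step 12: shift ). Stack=[( ( E )] ptr=6 lookahead=) remaining=[) * ( id ) $]
Step 13: reduce F->( E ). Stack=[( F] ptr=6 lookahead=) remaining=[) * ( id ) $]
Step 14: reduce T->F. Stack=[( T] ptr=6 lookahead=) remaining=[) * ( id ) $]
Step 15: reduce E->T. Stack=[( E] ptr=6 lookahead=) remaining=[) * ( id ) $]
Step 16: shift ). Stack=[( E )] ptr=7 lookahead=* remaining=[* ( id ) $]
Step 17: reduce F->( E ). Stack=[F] ptr=7 lookahead=* remaining=[* ( id ) $]
Step 18: reduce T->F. Stack=[T] ptr=7 lookahead=* remaining=[* ( id ) $]
Step 19: shift *. Stack=[T *] ptr=8 lookahead=( remaining=[( id ) $]
Step 20: shift (. Stack=[T * (] ptr=9 lookahead=id remaining=[id ) $]
Step 21: shift id. Stack=[T * ( id] ptr=10 lookahead=) remaining=[) $]
Step 22: reduce F->id. Stack=[T * ( F] ptr=10 lookahead=) remaining=[) $]
Step 23: reduce T->F. Stack=[T * ( T] ptr=10 lookahead=) remaining=[) $]
Step 24: reduce E->T. Stack=[T * ( E] ptr=10 lookahead=) remaining=[) $]
Step 25: shift ). Stack=[T * ( E )] ptr=11 lookahead=$ remaining=[$]
Step 26: reduce F->( E ). Stack=[T * F] ptr=11 lookahead=$ remaining=[$]
Step 27: reduce T->T * F. Stack=[T] ptr=11 lookahead=$ remaining=[$]
Step 28: reduce E->T. Stack=[E] ptr=11 lookahead=$ remaining=[$]
Step 29: accept. Stack=[E] ptr=11 lookahead=$ remaining=[$]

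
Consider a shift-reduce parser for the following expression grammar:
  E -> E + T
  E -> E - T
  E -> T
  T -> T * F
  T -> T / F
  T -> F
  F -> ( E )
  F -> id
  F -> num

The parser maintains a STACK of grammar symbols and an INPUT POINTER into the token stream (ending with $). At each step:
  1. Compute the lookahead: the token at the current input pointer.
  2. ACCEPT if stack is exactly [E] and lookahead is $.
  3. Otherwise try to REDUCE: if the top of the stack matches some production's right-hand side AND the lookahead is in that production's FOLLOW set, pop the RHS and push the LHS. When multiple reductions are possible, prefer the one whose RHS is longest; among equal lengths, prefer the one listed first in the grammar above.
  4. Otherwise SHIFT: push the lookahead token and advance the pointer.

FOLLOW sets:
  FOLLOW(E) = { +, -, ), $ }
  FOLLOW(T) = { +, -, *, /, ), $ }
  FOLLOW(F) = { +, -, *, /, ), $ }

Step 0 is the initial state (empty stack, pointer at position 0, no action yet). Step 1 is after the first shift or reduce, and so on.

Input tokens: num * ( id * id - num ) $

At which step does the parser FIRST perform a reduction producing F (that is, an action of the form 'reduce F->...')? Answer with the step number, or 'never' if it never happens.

Step 1: shift num. Stack=[num] ptr=1 lookahead=* remaining=[* ( id * id - num ) $]
Step 2: reduce F->num. Stack=[F] ptr=1 lookahead=* remaining=[* ( id * id - num ) $]

Answer: 2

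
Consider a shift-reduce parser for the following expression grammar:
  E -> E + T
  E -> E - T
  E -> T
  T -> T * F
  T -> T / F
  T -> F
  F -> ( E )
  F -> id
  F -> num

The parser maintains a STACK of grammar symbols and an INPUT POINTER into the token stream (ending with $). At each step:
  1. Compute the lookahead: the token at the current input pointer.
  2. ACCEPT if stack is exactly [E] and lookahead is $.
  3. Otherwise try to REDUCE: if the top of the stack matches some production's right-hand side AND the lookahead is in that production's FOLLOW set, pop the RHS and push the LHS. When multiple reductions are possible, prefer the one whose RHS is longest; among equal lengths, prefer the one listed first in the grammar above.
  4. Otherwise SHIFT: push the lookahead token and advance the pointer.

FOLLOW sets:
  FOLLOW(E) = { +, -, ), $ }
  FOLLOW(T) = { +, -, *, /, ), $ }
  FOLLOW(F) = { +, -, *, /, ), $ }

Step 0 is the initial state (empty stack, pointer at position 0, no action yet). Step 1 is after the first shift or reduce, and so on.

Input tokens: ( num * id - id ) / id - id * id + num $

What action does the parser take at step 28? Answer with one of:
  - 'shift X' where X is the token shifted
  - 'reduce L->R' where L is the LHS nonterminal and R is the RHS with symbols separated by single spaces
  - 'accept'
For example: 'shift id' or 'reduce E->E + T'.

Step 1: shift (. Stack=[(] ptr=1 lookahead=num remaining=[num * id - id ) / id - id * id + num $]
Step 2: shift num. Stack=[( num] ptr=2 lookahead=* remaining=[* id - id ) / id - id * id + num $]
Step 3: reduce F->num. Stack=[( F] ptr=2 lookahead=* remaining=[* id - id ) / id - id * id + num $]
Step 4: reduce T->F. Stack=[( T] ptr=2 lookahead=* remaining=[* id - id ) / id - id * id + num $]
Step 5: shift *. Stack=[( T *] ptr=3 lookahead=id remaining=[id - id ) / id - id * id + num $]
Step 6: shift id. Stack=[( T * id] ptr=4 lookahead=- remaining=[- id ) / id - id * id + num $]
Step 7: reduce F->id. Stack=[( T * F] ptr=4 lookahead=- remaining=[- id ) / id - id * id + num $]
Step 8: reduce T->T * F. Stack=[( T] ptr=4 lookahead=- remaining=[- id ) / id - id * id + num $]
Step 9: reduce E->T. Stack=[( E] ptr=4 lookahead=- remaining=[- id ) / id - id * id + num $]
Step 10: shift -. Stack=[( E -] ptr=5 lookahead=id remaining=[id ) / id - id * id + num $]
Step 11: shift id. Stack=[( E - id] ptr=6 lookahead=) remaining=[) / id - id * id + num $]
Step 12: reduce F->id. Stack=[( E - F] ptr=6 lookahead=) remaining=[) / id - id * id + num $]
Step 13: reduce T->F. Stack=[( E - T] ptr=6 lookahead=) remaining=[) / id - id * id + num $]
Step 14: reduce E->E - T. Stack=[( E] ptr=6 lookahead=) remaining=[) / id - id * id + num $]
Step 15: shift ). Stack=[( E )] ptr=7 lookahead=/ remaining=[/ id - id * id + num $]
Step 16: reduce F->( E ). Stack=[F] ptr=7 lookahead=/ remaining=[/ id - id * id + num $]
Step 17: reduce T->F. Stack=[T] ptr=7 lookahead=/ remaining=[/ id - id * id + num $]
Step 18: shift /. Stack=[T /] ptr=8 lookahead=id remaining=[id - id * id + num $]
Step 19: shift id. Stack=[T / id] ptr=9 lookahead=- remaining=[- id * id + num $]
Step 20: reduce F->id. Stack=[T / F] ptr=9 lookahead=- remaining=[- id * id + num $]
Step 21: reduce T->T / F. Stack=[T] ptr=9 lookahead=- remaining=[- id * id + num $]
Step 22: reduce E->T. Stack=[E] ptr=9 lookahead=- remaining=[- id * id + num $]
Step 23: shift -. Stack=[E -] ptr=10 lookahead=id remaining=[id * id + num $]
Step 24: shift id. Stack=[E - id] ptr=11 lookahead=* remaining=[* id + num $]
Step 25: reduce F->id. Stack=[E - F] ptr=11 lookahead=* remaining=[* id + num $]
Step 26: reduce T->F. Stack=[E - T] ptr=11 lookahead=* remaining=[* id + num $]
Step 27: shift *. Stack=[E - T *] ptr=12 lookahead=id remaining=[id + num $]
Step 28: shift id. Stack=[E - T * id] ptr=13 lookahead=+ remaining=[+ num $]

Answer: shift id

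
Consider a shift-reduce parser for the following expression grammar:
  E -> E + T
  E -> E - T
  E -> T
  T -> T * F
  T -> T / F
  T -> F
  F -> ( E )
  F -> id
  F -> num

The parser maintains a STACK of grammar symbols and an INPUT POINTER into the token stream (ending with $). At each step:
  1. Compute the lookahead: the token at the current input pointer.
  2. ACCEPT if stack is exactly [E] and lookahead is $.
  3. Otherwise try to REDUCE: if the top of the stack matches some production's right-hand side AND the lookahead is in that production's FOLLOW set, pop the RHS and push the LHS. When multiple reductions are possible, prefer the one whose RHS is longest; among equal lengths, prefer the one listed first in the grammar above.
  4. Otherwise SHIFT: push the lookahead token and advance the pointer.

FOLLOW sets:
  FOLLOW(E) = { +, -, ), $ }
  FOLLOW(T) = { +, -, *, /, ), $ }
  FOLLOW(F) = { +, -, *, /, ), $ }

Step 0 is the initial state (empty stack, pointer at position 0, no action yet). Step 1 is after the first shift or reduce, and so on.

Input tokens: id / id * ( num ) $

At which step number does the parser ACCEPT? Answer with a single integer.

Step 1: shift id. Stack=[id] ptr=1 lookahead=/ remaining=[/ id * ( num ) $]
Step 2: reduce F->id. Stack=[F] ptr=1 lookahead=/ remaining=[/ id * ( num ) $]
Step 3: reduce T->F. Stack=[T] ptr=1 lookahead=/ remaining=[/ id * ( num ) $]
Step 4: shift /. Stack=[T /] ptr=2 lookahead=id remaining=[id * ( num ) $]
Step 5: shift id. Stack=[T / id] ptr=3 lookahead=* remaining=[* ( num ) $]
Step 6: reduce F->id. Stack=[T / F] ptr=3 lookahead=* remaining=[* ( num ) $]
Step 7: reduce T->T / F. Stack=[T] ptr=3 lookahead=* remaining=[* ( num ) $]
Step 8: shift *. Stack=[T *] ptr=4 lookahead=( remaining=[( num ) $]
Step 9: shift (. Stack=[T * (] ptr=5 lookahead=num remaining=[num ) $]
Step 10: shift num. Stack=[T * ( num] ptr=6 lookahead=) remaining=[) $]
Step 11: reduce F->num. Stack=[T * ( F] ptr=6 lookahead=) remaining=[) $]
Step 12: reduce T->F. Stack=[T * ( T] ptr=6 lookahead=) remaining=[) $]
Step 13: reduce E->T. Stack=[T * ( E] ptr=6 lookahead=) remaining=[) $]
Step 14: shift ). Stack=[T * ( E )] ptr=7 lookahead=$ remaining=[$]
Step 15: reduce F->( E ). Stack=[T * F] ptr=7 lookahead=$ remaining=[$]
Step 16: reduce T->T * F. Stack=[T] ptr=7 lookahead=$ remaining=[$]
Step 17: reduce E->T. Stack=[E] ptr=7 lookahead=$ remaining=[$]
Step 18: accept. Stack=[E] ptr=7 lookahead=$ remaining=[$]

Answer: 18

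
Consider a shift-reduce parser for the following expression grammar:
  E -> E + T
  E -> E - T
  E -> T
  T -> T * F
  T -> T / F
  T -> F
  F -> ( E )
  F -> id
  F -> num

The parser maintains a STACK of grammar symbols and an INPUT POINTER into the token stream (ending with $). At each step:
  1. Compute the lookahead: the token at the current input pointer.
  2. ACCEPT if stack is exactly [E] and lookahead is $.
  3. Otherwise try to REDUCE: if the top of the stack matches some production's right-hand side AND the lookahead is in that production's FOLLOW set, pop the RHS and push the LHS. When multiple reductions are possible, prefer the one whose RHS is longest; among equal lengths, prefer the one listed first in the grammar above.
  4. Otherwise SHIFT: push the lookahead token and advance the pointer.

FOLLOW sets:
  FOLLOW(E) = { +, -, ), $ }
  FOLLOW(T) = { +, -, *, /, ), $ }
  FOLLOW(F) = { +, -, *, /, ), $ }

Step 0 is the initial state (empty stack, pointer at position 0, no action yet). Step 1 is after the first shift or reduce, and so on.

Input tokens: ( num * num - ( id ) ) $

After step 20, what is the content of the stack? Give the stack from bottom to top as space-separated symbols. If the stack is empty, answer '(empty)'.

Step 1: shift (. Stack=[(] ptr=1 lookahead=num remaining=[num * num - ( id ) ) $]
Step 2: shift num. Stack=[( num] ptr=2 lookahead=* remaining=[* num - ( id ) ) $]
Step 3: reduce F->num. Stack=[( F] ptr=2 lookahead=* remaining=[* num - ( id ) ) $]
Step 4: reduce T->F. Stack=[( T] ptr=2 lookahead=* remaining=[* num - ( id ) ) $]
Step 5: shift *. Stack=[( T *] ptr=3 lookahead=num remaining=[num - ( id ) ) $]
Step 6: shift num. Stack=[( T * num] ptr=4 lookahead=- remaining=[- ( id ) ) $]
Step 7: reduce F->num. Stack=[( T * F] ptr=4 lookahead=- remaining=[- ( id ) ) $]
Step 8: reduce T->T * F. Stack=[( T] ptr=4 lookahead=- remaining=[- ( id ) ) $]
Step 9: reduce E->T. Stack=[( E] ptr=4 lookahead=- remaining=[- ( id ) ) $]
Step 10: shift -. Stack=[( E -] ptr=5 lookahead=( remaining=[( id ) ) $]
Step 11: shift (. Stack=[( E - (] ptr=6 lookahead=id remaining=[id ) ) $]
Step 12: shift id. Stack=[( E - ( id] ptr=7 lookahead=) remaining=[) ) $]
Step 13: reduce F->id. Stack=[( E - ( F] ptr=7 lookahead=) remaining=[) ) $]
Step 14: reduce T->F. Stack=[( E - ( T] ptr=7 lookahead=) remaining=[) ) $]
Step 15: reduce E->T. Stack=[( E - ( E] ptr=7 lookahead=) remaining=[) ) $]
Step 16: shift ). Stack=[( E - ( E )] ptr=8 lookahead=) remaining=[) $]
Step 17: reduce F->( E ). Stack=[( E - F] ptr=8 lookahead=) remaining=[) $]
Step 18: reduce T->F. Stack=[( E - T] ptr=8 lookahead=) remaining=[) $]
Step 19: reduce E->E - T. Stack=[( E] ptr=8 lookahead=) remaining=[) $]
Step 20: shift ). Stack=[( E )] ptr=9 lookahead=$ remaining=[$]

Answer: ( E )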